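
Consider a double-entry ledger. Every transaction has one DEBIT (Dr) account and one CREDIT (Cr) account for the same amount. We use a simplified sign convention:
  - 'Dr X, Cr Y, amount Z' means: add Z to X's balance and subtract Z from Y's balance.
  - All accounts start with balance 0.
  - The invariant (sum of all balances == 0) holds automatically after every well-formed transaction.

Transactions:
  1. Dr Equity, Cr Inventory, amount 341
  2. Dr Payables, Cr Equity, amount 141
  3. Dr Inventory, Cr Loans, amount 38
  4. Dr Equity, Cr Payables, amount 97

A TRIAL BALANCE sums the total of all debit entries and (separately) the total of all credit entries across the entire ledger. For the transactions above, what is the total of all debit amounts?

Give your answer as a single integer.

Txn 1: debit+=341
Txn 2: debit+=141
Txn 3: debit+=38
Txn 4: debit+=97
Total debits = 617

Answer: 617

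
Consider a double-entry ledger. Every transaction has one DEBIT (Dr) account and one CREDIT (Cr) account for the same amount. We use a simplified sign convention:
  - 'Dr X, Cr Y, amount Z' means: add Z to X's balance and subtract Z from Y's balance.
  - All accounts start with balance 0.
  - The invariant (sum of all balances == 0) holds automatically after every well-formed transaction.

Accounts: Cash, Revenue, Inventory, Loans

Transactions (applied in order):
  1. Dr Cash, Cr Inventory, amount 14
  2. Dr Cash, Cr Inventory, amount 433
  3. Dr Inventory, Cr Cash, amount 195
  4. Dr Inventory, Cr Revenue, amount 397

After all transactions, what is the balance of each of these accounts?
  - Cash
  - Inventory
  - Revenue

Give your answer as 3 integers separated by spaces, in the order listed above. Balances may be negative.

Answer: 252 145 -397

Derivation:
After txn 1 (Dr Cash, Cr Inventory, amount 14): Cash=14 Inventory=-14
After txn 2 (Dr Cash, Cr Inventory, amount 433): Cash=447 Inventory=-447
After txn 3 (Dr Inventory, Cr Cash, amount 195): Cash=252 Inventory=-252
After txn 4 (Dr Inventory, Cr Revenue, amount 397): Cash=252 Inventory=145 Revenue=-397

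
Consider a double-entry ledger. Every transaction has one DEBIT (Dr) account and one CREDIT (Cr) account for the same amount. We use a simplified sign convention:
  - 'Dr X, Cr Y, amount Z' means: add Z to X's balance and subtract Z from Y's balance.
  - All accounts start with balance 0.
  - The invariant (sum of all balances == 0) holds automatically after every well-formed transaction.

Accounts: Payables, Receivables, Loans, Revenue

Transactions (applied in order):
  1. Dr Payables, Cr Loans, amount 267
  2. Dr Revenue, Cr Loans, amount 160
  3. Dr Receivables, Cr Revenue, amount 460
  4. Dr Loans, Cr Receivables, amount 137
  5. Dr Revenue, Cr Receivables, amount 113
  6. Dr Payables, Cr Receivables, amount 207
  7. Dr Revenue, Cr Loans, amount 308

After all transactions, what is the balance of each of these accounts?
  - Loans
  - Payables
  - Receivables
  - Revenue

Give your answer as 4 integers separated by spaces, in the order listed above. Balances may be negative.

After txn 1 (Dr Payables, Cr Loans, amount 267): Loans=-267 Payables=267
After txn 2 (Dr Revenue, Cr Loans, amount 160): Loans=-427 Payables=267 Revenue=160
After txn 3 (Dr Receivables, Cr Revenue, amount 460): Loans=-427 Payables=267 Receivables=460 Revenue=-300
After txn 4 (Dr Loans, Cr Receivables, amount 137): Loans=-290 Payables=267 Receivables=323 Revenue=-300
After txn 5 (Dr Revenue, Cr Receivables, amount 113): Loans=-290 Payables=267 Receivables=210 Revenue=-187
After txn 6 (Dr Payables, Cr Receivables, amount 207): Loans=-290 Payables=474 Receivables=3 Revenue=-187
After txn 7 (Dr Revenue, Cr Loans, amount 308): Loans=-598 Payables=474 Receivables=3 Revenue=121

Answer: -598 474 3 121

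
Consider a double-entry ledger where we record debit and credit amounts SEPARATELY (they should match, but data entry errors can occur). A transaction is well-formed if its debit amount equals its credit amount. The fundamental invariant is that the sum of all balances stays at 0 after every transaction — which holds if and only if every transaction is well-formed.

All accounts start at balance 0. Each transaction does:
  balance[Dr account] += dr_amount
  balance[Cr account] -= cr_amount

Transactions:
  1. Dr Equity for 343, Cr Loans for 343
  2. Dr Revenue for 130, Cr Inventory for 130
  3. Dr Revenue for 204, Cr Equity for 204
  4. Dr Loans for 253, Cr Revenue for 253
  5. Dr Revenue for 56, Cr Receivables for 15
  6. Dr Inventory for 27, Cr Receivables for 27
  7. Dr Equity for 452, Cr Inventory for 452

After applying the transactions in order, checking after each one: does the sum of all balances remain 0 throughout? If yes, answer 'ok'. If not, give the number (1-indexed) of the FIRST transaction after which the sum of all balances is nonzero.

Answer: 5

Derivation:
After txn 1: dr=343 cr=343 sum_balances=0
After txn 2: dr=130 cr=130 sum_balances=0
After txn 3: dr=204 cr=204 sum_balances=0
After txn 4: dr=253 cr=253 sum_balances=0
After txn 5: dr=56 cr=15 sum_balances=41
After txn 6: dr=27 cr=27 sum_balances=41
After txn 7: dr=452 cr=452 sum_balances=41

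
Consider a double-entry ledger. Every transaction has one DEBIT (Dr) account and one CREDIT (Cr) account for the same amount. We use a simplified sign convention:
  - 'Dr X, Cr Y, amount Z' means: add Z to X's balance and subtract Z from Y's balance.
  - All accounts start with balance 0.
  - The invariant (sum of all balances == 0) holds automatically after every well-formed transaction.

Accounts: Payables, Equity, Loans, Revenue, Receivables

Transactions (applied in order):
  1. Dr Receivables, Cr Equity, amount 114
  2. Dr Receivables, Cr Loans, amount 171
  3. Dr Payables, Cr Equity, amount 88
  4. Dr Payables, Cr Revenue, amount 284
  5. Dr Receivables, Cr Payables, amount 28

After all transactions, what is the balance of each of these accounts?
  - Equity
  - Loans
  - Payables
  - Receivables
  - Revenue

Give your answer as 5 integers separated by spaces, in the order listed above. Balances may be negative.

After txn 1 (Dr Receivables, Cr Equity, amount 114): Equity=-114 Receivables=114
After txn 2 (Dr Receivables, Cr Loans, amount 171): Equity=-114 Loans=-171 Receivables=285
After txn 3 (Dr Payables, Cr Equity, amount 88): Equity=-202 Loans=-171 Payables=88 Receivables=285
After txn 4 (Dr Payables, Cr Revenue, amount 284): Equity=-202 Loans=-171 Payables=372 Receivables=285 Revenue=-284
After txn 5 (Dr Receivables, Cr Payables, amount 28): Equity=-202 Loans=-171 Payables=344 Receivables=313 Revenue=-284

Answer: -202 -171 344 313 -284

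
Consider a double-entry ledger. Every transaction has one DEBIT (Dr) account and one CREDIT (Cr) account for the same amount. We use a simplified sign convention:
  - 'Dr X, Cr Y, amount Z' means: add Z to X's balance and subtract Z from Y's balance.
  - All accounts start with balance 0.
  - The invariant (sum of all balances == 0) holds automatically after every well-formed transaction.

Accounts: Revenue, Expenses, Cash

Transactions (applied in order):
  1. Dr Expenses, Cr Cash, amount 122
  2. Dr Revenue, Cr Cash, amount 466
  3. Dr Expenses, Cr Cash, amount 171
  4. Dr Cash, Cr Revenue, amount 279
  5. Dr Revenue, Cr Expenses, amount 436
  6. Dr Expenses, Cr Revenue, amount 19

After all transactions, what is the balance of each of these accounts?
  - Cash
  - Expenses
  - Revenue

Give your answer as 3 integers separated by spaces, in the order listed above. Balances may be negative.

Answer: -480 -124 604

Derivation:
After txn 1 (Dr Expenses, Cr Cash, amount 122): Cash=-122 Expenses=122
After txn 2 (Dr Revenue, Cr Cash, amount 466): Cash=-588 Expenses=122 Revenue=466
After txn 3 (Dr Expenses, Cr Cash, amount 171): Cash=-759 Expenses=293 Revenue=466
After txn 4 (Dr Cash, Cr Revenue, amount 279): Cash=-480 Expenses=293 Revenue=187
After txn 5 (Dr Revenue, Cr Expenses, amount 436): Cash=-480 Expenses=-143 Revenue=623
After txn 6 (Dr Expenses, Cr Revenue, amount 19): Cash=-480 Expenses=-124 Revenue=604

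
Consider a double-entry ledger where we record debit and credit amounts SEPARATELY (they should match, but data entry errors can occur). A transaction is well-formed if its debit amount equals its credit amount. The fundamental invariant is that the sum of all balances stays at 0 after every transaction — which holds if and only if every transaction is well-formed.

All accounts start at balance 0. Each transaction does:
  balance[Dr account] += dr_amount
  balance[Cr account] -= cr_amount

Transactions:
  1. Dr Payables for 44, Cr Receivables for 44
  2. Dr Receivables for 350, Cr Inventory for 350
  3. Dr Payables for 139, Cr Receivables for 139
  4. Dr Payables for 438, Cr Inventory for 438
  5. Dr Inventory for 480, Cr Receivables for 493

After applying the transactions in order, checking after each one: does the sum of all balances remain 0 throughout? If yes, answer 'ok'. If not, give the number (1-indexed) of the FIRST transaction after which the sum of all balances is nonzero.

After txn 1: dr=44 cr=44 sum_balances=0
After txn 2: dr=350 cr=350 sum_balances=0
After txn 3: dr=139 cr=139 sum_balances=0
After txn 4: dr=438 cr=438 sum_balances=0
After txn 5: dr=480 cr=493 sum_balances=-13

Answer: 5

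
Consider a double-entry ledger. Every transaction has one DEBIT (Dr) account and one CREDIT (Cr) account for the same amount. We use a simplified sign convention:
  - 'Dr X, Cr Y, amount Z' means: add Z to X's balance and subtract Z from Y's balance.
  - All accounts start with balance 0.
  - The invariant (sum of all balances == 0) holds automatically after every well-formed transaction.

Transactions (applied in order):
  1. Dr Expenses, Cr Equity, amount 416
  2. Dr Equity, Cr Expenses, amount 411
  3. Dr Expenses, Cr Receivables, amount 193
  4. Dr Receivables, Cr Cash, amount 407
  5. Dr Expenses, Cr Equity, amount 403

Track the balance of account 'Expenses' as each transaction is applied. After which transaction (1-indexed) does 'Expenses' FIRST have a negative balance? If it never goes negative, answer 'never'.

After txn 1: Expenses=416
After txn 2: Expenses=5
After txn 3: Expenses=198
After txn 4: Expenses=198
After txn 5: Expenses=601

Answer: never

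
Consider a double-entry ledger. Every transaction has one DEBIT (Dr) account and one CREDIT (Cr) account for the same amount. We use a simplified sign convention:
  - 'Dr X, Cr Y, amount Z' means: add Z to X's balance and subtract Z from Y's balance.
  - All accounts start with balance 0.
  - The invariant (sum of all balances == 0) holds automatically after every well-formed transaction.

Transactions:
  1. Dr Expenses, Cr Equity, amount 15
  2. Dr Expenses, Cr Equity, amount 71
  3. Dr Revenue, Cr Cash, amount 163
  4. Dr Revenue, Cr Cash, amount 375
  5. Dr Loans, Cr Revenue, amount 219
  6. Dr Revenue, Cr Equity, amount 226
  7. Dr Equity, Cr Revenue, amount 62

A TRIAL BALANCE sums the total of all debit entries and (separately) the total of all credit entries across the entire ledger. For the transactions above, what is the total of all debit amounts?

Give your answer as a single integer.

Answer: 1131

Derivation:
Txn 1: debit+=15
Txn 2: debit+=71
Txn 3: debit+=163
Txn 4: debit+=375
Txn 5: debit+=219
Txn 6: debit+=226
Txn 7: debit+=62
Total debits = 1131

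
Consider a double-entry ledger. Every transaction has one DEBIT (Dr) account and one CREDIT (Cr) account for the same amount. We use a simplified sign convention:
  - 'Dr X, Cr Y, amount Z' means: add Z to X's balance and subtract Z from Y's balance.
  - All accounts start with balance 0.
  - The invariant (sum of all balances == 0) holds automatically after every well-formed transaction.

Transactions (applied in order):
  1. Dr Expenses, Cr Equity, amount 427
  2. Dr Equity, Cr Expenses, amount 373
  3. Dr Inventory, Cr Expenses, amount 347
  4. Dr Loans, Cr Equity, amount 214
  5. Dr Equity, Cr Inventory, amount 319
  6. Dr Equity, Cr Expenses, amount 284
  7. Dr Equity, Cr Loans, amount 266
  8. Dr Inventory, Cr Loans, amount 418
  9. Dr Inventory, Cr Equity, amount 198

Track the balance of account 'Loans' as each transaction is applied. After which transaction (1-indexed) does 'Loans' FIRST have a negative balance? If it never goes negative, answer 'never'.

Answer: 7

Derivation:
After txn 1: Loans=0
After txn 2: Loans=0
After txn 3: Loans=0
After txn 4: Loans=214
After txn 5: Loans=214
After txn 6: Loans=214
After txn 7: Loans=-52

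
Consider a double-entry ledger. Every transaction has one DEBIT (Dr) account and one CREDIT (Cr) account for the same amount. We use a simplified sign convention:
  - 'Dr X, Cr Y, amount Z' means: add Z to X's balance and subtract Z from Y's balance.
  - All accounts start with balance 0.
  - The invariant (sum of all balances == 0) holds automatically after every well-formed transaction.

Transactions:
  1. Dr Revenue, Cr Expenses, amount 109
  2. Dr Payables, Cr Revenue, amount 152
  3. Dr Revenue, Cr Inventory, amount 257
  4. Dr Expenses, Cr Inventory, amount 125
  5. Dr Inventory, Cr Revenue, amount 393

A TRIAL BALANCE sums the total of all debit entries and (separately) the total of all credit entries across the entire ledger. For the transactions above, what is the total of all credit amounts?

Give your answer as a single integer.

Txn 1: credit+=109
Txn 2: credit+=152
Txn 3: credit+=257
Txn 4: credit+=125
Txn 5: credit+=393
Total credits = 1036

Answer: 1036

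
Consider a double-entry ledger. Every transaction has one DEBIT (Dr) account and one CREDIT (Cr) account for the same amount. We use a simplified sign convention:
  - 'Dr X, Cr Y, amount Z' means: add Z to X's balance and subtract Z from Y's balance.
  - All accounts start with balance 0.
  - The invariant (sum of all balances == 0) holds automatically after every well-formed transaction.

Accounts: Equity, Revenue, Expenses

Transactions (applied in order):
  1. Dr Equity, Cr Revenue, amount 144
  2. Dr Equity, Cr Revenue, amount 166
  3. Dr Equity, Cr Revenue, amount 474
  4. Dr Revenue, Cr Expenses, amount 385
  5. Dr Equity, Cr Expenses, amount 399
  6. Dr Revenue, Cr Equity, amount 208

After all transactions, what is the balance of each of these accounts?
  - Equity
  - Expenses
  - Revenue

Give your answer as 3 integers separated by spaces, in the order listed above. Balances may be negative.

Answer: 975 -784 -191

Derivation:
After txn 1 (Dr Equity, Cr Revenue, amount 144): Equity=144 Revenue=-144
After txn 2 (Dr Equity, Cr Revenue, amount 166): Equity=310 Revenue=-310
After txn 3 (Dr Equity, Cr Revenue, amount 474): Equity=784 Revenue=-784
After txn 4 (Dr Revenue, Cr Expenses, amount 385): Equity=784 Expenses=-385 Revenue=-399
After txn 5 (Dr Equity, Cr Expenses, amount 399): Equity=1183 Expenses=-784 Revenue=-399
After txn 6 (Dr Revenue, Cr Equity, amount 208): Equity=975 Expenses=-784 Revenue=-191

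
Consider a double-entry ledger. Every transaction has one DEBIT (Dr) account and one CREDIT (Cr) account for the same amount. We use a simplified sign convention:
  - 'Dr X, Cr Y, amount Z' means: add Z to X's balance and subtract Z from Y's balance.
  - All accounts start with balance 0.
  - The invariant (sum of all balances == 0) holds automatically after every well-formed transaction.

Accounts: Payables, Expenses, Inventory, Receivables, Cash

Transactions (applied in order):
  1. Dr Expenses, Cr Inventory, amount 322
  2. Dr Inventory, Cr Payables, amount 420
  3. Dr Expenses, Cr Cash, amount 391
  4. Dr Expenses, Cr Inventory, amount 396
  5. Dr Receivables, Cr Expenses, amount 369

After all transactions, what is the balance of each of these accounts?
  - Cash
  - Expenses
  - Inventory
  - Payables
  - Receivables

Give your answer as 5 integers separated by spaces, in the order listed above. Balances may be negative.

After txn 1 (Dr Expenses, Cr Inventory, amount 322): Expenses=322 Inventory=-322
After txn 2 (Dr Inventory, Cr Payables, amount 420): Expenses=322 Inventory=98 Payables=-420
After txn 3 (Dr Expenses, Cr Cash, amount 391): Cash=-391 Expenses=713 Inventory=98 Payables=-420
After txn 4 (Dr Expenses, Cr Inventory, amount 396): Cash=-391 Expenses=1109 Inventory=-298 Payables=-420
After txn 5 (Dr Receivables, Cr Expenses, amount 369): Cash=-391 Expenses=740 Inventory=-298 Payables=-420 Receivables=369

Answer: -391 740 -298 -420 369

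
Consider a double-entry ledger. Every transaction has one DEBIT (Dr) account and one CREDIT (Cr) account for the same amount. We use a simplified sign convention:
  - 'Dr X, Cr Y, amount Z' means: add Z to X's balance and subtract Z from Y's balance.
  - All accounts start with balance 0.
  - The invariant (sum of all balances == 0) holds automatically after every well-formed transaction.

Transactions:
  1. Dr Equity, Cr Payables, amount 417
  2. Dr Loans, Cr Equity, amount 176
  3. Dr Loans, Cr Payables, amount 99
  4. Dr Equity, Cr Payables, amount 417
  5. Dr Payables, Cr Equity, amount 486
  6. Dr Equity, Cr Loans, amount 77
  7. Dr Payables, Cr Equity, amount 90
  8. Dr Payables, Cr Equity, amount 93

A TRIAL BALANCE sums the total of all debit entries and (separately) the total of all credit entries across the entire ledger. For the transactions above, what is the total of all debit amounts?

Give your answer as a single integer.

Txn 1: debit+=417
Txn 2: debit+=176
Txn 3: debit+=99
Txn 4: debit+=417
Txn 5: debit+=486
Txn 6: debit+=77
Txn 7: debit+=90
Txn 8: debit+=93
Total debits = 1855

Answer: 1855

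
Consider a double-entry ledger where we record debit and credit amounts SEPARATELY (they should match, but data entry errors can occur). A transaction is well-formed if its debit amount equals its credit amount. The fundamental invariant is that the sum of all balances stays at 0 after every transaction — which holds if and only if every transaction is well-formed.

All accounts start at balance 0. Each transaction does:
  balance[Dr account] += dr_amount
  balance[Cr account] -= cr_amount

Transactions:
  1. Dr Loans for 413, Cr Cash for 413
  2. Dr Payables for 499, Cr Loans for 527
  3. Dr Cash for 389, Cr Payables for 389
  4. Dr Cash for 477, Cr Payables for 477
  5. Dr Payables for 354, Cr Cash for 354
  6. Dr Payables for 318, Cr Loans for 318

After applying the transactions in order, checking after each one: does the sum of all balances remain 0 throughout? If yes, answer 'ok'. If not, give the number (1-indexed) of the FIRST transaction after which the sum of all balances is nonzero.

After txn 1: dr=413 cr=413 sum_balances=0
After txn 2: dr=499 cr=527 sum_balances=-28
After txn 3: dr=389 cr=389 sum_balances=-28
After txn 4: dr=477 cr=477 sum_balances=-28
After txn 5: dr=354 cr=354 sum_balances=-28
After txn 6: dr=318 cr=318 sum_balances=-28

Answer: 2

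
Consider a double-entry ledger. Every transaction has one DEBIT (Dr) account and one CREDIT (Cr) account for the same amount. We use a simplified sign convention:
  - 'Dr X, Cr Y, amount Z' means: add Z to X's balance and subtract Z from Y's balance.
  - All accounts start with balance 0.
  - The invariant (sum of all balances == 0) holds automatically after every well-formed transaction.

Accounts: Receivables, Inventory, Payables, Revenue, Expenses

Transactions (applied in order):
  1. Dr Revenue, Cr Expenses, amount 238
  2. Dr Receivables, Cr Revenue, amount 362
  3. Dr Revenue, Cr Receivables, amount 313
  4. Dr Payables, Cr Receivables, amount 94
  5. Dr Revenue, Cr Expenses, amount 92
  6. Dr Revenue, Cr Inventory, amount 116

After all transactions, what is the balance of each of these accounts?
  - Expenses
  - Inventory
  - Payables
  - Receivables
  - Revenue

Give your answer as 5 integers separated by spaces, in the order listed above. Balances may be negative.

After txn 1 (Dr Revenue, Cr Expenses, amount 238): Expenses=-238 Revenue=238
After txn 2 (Dr Receivables, Cr Revenue, amount 362): Expenses=-238 Receivables=362 Revenue=-124
After txn 3 (Dr Revenue, Cr Receivables, amount 313): Expenses=-238 Receivables=49 Revenue=189
After txn 4 (Dr Payables, Cr Receivables, amount 94): Expenses=-238 Payables=94 Receivables=-45 Revenue=189
After txn 5 (Dr Revenue, Cr Expenses, amount 92): Expenses=-330 Payables=94 Receivables=-45 Revenue=281
After txn 6 (Dr Revenue, Cr Inventory, amount 116): Expenses=-330 Inventory=-116 Payables=94 Receivables=-45 Revenue=397

Answer: -330 -116 94 -45 397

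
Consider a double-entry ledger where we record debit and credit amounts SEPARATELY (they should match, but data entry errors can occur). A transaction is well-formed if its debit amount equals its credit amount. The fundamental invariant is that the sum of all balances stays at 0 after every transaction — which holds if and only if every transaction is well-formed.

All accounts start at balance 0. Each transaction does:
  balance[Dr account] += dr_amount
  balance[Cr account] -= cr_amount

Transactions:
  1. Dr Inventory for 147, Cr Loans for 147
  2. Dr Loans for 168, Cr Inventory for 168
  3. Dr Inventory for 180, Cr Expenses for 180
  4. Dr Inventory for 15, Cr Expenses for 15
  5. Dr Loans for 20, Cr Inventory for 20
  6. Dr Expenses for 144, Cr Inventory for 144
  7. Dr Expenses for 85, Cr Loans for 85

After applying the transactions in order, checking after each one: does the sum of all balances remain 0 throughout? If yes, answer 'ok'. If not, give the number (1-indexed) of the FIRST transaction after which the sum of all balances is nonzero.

After txn 1: dr=147 cr=147 sum_balances=0
After txn 2: dr=168 cr=168 sum_balances=0
After txn 3: dr=180 cr=180 sum_balances=0
After txn 4: dr=15 cr=15 sum_balances=0
After txn 5: dr=20 cr=20 sum_balances=0
After txn 6: dr=144 cr=144 sum_balances=0
After txn 7: dr=85 cr=85 sum_balances=0

Answer: ok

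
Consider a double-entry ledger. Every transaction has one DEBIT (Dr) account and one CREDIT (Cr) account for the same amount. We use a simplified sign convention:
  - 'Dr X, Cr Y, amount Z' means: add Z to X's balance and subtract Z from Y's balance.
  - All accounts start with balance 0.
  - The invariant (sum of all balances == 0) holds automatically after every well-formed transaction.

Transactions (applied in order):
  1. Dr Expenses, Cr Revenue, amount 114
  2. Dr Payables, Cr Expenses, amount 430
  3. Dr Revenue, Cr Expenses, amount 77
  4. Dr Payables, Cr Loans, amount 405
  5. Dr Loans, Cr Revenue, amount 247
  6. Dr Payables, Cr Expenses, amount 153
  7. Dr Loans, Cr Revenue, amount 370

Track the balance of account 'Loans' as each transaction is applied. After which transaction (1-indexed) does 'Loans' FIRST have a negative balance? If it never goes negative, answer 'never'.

After txn 1: Loans=0
After txn 2: Loans=0
After txn 3: Loans=0
After txn 4: Loans=-405

Answer: 4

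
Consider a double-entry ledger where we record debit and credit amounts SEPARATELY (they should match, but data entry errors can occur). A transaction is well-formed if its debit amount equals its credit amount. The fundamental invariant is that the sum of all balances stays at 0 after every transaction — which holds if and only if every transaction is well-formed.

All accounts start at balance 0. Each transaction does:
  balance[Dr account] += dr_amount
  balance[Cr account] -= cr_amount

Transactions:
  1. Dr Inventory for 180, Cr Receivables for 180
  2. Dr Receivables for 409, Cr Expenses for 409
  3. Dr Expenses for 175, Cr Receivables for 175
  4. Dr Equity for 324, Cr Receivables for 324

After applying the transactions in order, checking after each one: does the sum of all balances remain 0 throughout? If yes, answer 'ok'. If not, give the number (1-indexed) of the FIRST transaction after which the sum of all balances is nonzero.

Answer: ok

Derivation:
After txn 1: dr=180 cr=180 sum_balances=0
After txn 2: dr=409 cr=409 sum_balances=0
After txn 3: dr=175 cr=175 sum_balances=0
After txn 4: dr=324 cr=324 sum_balances=0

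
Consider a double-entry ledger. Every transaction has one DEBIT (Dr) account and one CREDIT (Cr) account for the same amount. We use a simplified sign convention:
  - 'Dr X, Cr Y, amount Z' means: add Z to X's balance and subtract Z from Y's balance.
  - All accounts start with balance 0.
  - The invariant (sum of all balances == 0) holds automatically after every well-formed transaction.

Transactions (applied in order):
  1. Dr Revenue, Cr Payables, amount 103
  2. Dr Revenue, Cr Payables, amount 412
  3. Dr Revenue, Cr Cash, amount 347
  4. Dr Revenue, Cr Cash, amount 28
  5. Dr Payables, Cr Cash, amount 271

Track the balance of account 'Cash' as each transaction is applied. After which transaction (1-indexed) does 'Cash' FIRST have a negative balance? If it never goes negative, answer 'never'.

Answer: 3

Derivation:
After txn 1: Cash=0
After txn 2: Cash=0
After txn 3: Cash=-347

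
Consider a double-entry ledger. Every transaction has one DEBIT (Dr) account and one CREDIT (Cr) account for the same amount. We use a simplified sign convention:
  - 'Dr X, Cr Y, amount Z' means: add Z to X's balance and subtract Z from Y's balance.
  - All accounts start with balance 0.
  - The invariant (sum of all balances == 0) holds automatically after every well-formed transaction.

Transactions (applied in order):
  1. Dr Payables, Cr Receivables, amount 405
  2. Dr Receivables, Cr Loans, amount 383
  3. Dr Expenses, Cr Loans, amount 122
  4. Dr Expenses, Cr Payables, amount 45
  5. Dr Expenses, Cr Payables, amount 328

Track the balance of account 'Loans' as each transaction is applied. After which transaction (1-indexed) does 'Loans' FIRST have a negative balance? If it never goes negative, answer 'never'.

Answer: 2

Derivation:
After txn 1: Loans=0
After txn 2: Loans=-383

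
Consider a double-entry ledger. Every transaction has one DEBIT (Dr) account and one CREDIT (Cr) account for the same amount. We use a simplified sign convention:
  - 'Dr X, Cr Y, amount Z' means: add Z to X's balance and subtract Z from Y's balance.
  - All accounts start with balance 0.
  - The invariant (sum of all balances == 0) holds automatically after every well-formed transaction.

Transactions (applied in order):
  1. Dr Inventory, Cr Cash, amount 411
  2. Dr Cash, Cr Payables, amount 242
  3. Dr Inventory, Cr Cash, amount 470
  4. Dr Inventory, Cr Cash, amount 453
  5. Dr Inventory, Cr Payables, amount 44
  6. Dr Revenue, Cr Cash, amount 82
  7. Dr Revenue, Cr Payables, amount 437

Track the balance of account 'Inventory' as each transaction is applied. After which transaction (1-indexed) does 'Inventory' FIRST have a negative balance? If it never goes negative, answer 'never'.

After txn 1: Inventory=411
After txn 2: Inventory=411
After txn 3: Inventory=881
After txn 4: Inventory=1334
After txn 5: Inventory=1378
After txn 6: Inventory=1378
After txn 7: Inventory=1378

Answer: never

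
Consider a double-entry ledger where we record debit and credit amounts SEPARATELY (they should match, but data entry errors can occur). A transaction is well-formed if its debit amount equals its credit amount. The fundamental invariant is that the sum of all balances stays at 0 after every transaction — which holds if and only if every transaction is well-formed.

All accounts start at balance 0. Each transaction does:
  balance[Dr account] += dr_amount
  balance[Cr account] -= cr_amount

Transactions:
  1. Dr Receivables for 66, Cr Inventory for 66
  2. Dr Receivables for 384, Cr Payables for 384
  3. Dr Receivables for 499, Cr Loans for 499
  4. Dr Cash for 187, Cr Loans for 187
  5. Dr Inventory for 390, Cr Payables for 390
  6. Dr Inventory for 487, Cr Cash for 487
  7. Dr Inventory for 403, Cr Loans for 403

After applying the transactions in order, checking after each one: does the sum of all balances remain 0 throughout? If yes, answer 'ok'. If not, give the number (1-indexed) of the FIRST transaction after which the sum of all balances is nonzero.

Answer: ok

Derivation:
After txn 1: dr=66 cr=66 sum_balances=0
After txn 2: dr=384 cr=384 sum_balances=0
After txn 3: dr=499 cr=499 sum_balances=0
After txn 4: dr=187 cr=187 sum_balances=0
After txn 5: dr=390 cr=390 sum_balances=0
After txn 6: dr=487 cr=487 sum_balances=0
After txn 7: dr=403 cr=403 sum_balances=0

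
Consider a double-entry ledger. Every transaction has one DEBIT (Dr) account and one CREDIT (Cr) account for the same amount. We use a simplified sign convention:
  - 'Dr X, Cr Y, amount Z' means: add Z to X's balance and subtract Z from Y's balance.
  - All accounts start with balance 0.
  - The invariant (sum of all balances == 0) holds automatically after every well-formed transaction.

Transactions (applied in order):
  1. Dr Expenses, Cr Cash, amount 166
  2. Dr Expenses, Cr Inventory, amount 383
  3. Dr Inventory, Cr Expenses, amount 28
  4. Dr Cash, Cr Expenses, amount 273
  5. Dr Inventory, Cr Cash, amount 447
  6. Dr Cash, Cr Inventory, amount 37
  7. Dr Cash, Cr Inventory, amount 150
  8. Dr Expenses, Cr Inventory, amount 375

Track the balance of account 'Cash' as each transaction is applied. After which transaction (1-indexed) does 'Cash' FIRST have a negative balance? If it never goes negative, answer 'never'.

Answer: 1

Derivation:
After txn 1: Cash=-166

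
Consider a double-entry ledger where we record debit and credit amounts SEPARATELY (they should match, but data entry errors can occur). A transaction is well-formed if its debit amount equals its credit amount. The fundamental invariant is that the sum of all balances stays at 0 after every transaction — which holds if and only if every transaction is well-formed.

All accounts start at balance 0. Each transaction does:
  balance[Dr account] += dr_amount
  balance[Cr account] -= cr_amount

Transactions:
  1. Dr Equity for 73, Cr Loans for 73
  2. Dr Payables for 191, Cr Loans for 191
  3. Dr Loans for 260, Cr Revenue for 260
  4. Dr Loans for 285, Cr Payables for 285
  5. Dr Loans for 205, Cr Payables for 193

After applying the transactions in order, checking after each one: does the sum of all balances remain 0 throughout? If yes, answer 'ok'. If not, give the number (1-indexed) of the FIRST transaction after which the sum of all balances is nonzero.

Answer: 5

Derivation:
After txn 1: dr=73 cr=73 sum_balances=0
After txn 2: dr=191 cr=191 sum_balances=0
After txn 3: dr=260 cr=260 sum_balances=0
After txn 4: dr=285 cr=285 sum_balances=0
After txn 5: dr=205 cr=193 sum_balances=12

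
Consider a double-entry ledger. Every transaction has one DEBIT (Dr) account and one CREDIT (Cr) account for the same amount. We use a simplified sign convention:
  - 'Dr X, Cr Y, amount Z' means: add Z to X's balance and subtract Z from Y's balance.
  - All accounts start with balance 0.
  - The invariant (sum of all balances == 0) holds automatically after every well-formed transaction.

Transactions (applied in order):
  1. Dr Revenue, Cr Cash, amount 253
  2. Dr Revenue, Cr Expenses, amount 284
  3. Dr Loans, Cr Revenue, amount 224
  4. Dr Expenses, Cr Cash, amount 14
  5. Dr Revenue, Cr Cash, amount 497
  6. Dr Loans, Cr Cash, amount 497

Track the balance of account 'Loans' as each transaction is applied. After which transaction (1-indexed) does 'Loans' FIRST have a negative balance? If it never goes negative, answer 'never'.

After txn 1: Loans=0
After txn 2: Loans=0
After txn 3: Loans=224
After txn 4: Loans=224
After txn 5: Loans=224
After txn 6: Loans=721

Answer: never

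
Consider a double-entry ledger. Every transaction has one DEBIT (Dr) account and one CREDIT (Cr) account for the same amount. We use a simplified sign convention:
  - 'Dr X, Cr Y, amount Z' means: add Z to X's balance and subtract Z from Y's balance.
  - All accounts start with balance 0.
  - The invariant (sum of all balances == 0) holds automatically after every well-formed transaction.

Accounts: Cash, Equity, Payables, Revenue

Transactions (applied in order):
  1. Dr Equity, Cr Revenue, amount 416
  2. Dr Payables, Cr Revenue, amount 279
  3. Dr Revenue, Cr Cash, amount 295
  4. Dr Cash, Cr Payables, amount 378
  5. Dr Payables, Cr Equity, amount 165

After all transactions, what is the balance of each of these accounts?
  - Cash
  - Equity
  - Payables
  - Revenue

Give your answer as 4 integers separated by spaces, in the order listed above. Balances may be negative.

Answer: 83 251 66 -400

Derivation:
After txn 1 (Dr Equity, Cr Revenue, amount 416): Equity=416 Revenue=-416
After txn 2 (Dr Payables, Cr Revenue, amount 279): Equity=416 Payables=279 Revenue=-695
After txn 3 (Dr Revenue, Cr Cash, amount 295): Cash=-295 Equity=416 Payables=279 Revenue=-400
After txn 4 (Dr Cash, Cr Payables, amount 378): Cash=83 Equity=416 Payables=-99 Revenue=-400
After txn 5 (Dr Payables, Cr Equity, amount 165): Cash=83 Equity=251 Payables=66 Revenue=-400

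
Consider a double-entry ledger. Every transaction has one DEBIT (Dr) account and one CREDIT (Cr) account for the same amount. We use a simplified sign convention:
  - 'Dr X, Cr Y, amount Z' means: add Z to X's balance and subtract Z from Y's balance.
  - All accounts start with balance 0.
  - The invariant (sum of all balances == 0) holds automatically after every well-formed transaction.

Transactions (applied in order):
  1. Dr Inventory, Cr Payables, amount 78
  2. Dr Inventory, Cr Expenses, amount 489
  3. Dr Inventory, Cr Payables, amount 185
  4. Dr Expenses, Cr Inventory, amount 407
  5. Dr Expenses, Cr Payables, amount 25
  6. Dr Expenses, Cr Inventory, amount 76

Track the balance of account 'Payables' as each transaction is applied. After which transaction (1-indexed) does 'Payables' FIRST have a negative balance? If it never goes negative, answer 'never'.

After txn 1: Payables=-78

Answer: 1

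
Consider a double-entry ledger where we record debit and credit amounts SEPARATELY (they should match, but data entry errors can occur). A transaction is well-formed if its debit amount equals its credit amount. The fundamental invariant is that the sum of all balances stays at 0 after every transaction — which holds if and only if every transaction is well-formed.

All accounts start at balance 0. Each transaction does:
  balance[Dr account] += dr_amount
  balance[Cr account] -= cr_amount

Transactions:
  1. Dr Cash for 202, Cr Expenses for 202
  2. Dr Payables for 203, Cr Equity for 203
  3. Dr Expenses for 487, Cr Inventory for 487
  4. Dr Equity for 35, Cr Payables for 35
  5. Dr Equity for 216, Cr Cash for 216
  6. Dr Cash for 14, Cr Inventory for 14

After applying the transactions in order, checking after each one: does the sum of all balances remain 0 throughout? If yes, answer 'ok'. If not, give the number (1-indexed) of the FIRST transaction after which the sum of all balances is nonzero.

Answer: ok

Derivation:
After txn 1: dr=202 cr=202 sum_balances=0
After txn 2: dr=203 cr=203 sum_balances=0
After txn 3: dr=487 cr=487 sum_balances=0
After txn 4: dr=35 cr=35 sum_balances=0
After txn 5: dr=216 cr=216 sum_balances=0
After txn 6: dr=14 cr=14 sum_balances=0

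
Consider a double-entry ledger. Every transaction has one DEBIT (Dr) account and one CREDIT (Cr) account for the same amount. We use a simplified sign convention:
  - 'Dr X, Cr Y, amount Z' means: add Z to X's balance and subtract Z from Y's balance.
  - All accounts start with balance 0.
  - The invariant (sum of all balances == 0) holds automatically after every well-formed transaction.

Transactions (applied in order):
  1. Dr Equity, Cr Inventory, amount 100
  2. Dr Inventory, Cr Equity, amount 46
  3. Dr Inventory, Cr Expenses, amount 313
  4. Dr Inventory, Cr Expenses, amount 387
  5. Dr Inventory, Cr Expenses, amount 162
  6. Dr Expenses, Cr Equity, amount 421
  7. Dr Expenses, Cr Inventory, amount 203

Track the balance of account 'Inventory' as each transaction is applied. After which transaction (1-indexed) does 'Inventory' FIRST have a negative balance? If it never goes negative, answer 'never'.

Answer: 1

Derivation:
After txn 1: Inventory=-100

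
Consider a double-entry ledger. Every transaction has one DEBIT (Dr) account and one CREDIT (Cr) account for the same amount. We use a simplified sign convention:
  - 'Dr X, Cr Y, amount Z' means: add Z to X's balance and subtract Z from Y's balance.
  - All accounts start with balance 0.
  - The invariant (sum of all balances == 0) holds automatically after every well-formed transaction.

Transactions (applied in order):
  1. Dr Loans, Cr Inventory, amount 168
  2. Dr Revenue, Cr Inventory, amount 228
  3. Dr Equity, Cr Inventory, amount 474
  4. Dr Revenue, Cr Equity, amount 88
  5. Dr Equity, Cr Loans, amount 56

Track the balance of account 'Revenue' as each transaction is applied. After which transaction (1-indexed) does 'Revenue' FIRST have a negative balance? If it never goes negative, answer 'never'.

Answer: never

Derivation:
After txn 1: Revenue=0
After txn 2: Revenue=228
After txn 3: Revenue=228
After txn 4: Revenue=316
After txn 5: Revenue=316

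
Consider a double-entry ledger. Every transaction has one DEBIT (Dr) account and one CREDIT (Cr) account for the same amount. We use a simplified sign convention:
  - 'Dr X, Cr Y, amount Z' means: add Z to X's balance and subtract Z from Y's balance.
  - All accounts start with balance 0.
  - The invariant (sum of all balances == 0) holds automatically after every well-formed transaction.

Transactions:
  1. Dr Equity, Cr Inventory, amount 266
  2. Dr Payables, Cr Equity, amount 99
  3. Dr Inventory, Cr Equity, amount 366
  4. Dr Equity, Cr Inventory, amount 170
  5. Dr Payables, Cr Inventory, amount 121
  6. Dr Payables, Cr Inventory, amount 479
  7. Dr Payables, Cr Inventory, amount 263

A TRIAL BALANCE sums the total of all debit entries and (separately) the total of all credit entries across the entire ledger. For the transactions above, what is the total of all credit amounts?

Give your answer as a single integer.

Answer: 1764

Derivation:
Txn 1: credit+=266
Txn 2: credit+=99
Txn 3: credit+=366
Txn 4: credit+=170
Txn 5: credit+=121
Txn 6: credit+=479
Txn 7: credit+=263
Total credits = 1764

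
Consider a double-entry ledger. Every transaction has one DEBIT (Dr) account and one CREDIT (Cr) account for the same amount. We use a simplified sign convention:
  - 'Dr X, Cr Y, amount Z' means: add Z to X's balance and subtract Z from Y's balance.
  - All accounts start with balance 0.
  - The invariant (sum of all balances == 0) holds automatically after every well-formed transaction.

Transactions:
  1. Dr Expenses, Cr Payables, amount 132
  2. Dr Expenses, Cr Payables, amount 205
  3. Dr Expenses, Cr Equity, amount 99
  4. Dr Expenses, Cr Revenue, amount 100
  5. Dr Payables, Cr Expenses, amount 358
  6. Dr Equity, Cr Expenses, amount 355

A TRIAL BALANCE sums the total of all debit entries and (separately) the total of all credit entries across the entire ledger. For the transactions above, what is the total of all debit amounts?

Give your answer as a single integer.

Answer: 1249

Derivation:
Txn 1: debit+=132
Txn 2: debit+=205
Txn 3: debit+=99
Txn 4: debit+=100
Txn 5: debit+=358
Txn 6: debit+=355
Total debits = 1249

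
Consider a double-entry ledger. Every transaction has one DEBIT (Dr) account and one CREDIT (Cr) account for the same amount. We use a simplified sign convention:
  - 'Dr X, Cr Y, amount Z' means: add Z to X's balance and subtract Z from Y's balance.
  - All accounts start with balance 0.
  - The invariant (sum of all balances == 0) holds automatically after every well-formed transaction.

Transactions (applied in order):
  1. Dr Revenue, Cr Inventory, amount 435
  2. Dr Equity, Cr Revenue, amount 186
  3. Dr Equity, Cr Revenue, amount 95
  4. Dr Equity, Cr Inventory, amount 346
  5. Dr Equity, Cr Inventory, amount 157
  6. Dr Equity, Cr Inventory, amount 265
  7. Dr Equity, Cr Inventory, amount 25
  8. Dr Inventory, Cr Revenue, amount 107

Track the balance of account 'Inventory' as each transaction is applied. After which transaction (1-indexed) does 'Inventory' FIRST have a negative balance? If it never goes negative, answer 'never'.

After txn 1: Inventory=-435

Answer: 1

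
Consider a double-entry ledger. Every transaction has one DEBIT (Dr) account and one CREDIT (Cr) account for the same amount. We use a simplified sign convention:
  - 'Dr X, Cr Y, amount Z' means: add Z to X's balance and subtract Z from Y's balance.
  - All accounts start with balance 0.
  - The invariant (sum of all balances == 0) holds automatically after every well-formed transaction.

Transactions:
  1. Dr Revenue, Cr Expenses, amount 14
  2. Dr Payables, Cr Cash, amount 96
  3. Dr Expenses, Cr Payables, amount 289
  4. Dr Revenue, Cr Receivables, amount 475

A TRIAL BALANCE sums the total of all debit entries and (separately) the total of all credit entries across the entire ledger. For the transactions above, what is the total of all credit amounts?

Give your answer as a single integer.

Txn 1: credit+=14
Txn 2: credit+=96
Txn 3: credit+=289
Txn 4: credit+=475
Total credits = 874

Answer: 874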